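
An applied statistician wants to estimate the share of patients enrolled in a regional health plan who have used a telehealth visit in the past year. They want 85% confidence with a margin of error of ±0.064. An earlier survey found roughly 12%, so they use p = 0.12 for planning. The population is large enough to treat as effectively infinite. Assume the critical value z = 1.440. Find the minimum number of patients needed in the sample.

54

With p = 0.12, p(1−p) = 0.1056.
n = z²·p(1−p)/E² = 1.440² × 0.1056 / 0.064² = 2.0736 × 0.1056 / 0.004096 ≈ 53.46.
Rounding up gives n = 54.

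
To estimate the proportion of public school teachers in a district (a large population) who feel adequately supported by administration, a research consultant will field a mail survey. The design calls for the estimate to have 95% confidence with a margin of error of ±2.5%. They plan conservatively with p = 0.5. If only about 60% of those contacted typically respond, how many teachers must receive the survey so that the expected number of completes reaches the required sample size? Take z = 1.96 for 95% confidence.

2562

Completed interviews needed: n₀ = 1.96² × 0.2500 / 0.025² ≈ 1536.64 → 1537.
At a 60% response rate, contacts needed = 1537 / 0.60 ≈ 2561.67 → 2562.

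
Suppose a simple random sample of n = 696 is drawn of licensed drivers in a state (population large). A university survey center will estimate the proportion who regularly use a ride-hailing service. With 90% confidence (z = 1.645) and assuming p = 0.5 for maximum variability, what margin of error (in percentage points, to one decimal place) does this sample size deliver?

3.1

SE(p̂) = √[p(1−p)/n] = √[0.2500/696] = 0.01895.
E = z × SE = 1.645 × 0.01895 = 0.03118, or 3.1 percentage points.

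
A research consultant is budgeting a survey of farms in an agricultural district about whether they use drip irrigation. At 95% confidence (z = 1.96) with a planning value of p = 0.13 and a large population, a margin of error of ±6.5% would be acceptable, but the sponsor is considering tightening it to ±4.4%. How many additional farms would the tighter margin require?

122

At ±6.5%: n = 1.96² × 0.1131 / 0.065² ≈ 102.84 → 103.
At ±4.4%: n = 1.96² × 0.1131 / 0.044² ≈ 224.42 → 225.
Additional respondents: 225 − 103 = 122.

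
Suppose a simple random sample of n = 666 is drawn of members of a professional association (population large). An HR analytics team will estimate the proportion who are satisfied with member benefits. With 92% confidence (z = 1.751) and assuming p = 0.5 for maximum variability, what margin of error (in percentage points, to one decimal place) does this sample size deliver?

3.4

SE(p̂) = √[p(1−p)/n] = √[0.2500/666] = 0.01937.
E = z × SE = 1.751 × 0.01937 = 0.03392, or 3.4 percentage points.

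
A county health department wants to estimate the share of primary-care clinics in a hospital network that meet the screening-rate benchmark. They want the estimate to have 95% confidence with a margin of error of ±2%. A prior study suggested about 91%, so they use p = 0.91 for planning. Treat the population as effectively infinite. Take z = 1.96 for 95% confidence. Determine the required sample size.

With p = 0.91, p(1−p) = 0.0819.
n = z²·p(1−p)/E² = 1.96² × 0.0819 / 0.020² = 3.8416 × 0.0819 / 0.000400 ≈ 786.57.
Rounding up gives n = 787.

787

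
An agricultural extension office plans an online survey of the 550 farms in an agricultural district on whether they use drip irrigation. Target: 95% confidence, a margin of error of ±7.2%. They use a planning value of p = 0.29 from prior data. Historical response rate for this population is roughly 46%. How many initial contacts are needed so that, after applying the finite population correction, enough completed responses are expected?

For 95% confidence, z = 1.96.
Completed interviews needed (unadjusted): n₀ = 1.96² × 0.2059 / 0.072² ≈ 152.58 → 153.
FPC for N = 550: n = 153 / (1 + 152/550) = 153 / 1.2764 ≈ 119.87 → 120.
At a 46% response rate, contacts needed = 120 / 0.46 ≈ 260.87 → 261.

261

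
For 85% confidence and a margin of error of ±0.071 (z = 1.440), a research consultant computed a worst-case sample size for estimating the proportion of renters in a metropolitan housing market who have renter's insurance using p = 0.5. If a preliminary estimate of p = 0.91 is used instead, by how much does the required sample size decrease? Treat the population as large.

Conservative (p = 0.5): n = 1.440² × 0.25 / 0.071² ≈ 102.84 → 103.
Using p = 0.91: p(1−p) = 0.0819, so n = 1.440² × 0.0819 / 0.071² ≈ 33.69 → 34.
Reduction: 103 − 34 = 69.

69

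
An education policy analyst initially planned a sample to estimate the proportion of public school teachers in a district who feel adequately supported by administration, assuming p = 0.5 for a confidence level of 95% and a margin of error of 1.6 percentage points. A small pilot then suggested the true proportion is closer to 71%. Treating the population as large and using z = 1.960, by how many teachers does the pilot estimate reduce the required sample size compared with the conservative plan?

662

Conservative (p = 0.5): n = 1.960² × 0.25 / 0.016² ≈ 3751.56 → 3752.
Using p = 0.71: p(1−p) = 0.2059, so n = 1.960² × 0.2059 / 0.016² ≈ 3089.79 → 3090.
Reduction: 3752 − 3090 = 662.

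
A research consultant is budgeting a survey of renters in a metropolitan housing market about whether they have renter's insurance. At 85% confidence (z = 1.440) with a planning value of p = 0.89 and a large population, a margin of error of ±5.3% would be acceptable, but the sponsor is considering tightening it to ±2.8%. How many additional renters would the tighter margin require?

At ±5.3%: n = 1.440² × 0.0979 / 0.053² ≈ 72.27 → 73.
At ±2.8%: n = 1.440² × 0.0979 / 0.028² ≈ 258.94 → 259.
Additional respondents: 259 − 73 = 186.

186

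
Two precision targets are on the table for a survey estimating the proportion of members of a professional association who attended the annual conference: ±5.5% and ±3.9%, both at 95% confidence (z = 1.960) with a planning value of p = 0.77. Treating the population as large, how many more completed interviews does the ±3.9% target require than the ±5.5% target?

223

At ±5.5%: n = 1.960² × 0.1771 / 0.055² ≈ 224.91 → 225.
At ±3.9%: n = 1.960² × 0.1771 / 0.039² ≈ 447.30 → 448.
Additional respondents: 448 − 225 = 223.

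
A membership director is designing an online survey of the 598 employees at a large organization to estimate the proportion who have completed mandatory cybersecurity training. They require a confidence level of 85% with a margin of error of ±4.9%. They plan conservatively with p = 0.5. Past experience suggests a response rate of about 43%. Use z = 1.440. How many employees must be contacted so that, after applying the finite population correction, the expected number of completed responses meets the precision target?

370

Completed interviews needed (unadjusted): n₀ = 1.440² × 0.2500 / 0.049² ≈ 215.91 → 216.
FPC for N = 598: n = 216 / (1 + 215/598) = 216 / 1.3595 ≈ 158.88 → 159.
At a 43% response rate, contacts needed = 159 / 0.43 ≈ 369.77 → 370.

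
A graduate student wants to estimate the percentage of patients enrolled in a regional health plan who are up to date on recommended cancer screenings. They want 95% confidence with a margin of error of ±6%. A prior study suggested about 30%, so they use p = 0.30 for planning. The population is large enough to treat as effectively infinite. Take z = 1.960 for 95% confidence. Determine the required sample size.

With p = 0.30, p(1−p) = 0.2100.
n = z²·p(1−p)/E² = 1.960² × 0.2100 / 0.060² = 3.8416 × 0.2100 / 0.003600 ≈ 224.09.
Rounding up gives n = 225.

225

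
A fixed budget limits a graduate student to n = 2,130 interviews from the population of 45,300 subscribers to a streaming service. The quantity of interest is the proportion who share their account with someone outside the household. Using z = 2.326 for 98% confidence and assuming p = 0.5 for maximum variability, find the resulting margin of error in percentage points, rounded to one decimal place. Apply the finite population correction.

Finite-population factor: (N−n)/(N−1) = (45300−2130)/(45300−1) = 0.9530.
SE(p̂) = √[p(1−p)/n · (N−n)/(N−1)] = √[0.2500/2130 × 0.9530] = 0.01058.
E = z × SE = 2.326 × 0.01058 = 0.02460 ≈ 2.5 percentage points.

2.5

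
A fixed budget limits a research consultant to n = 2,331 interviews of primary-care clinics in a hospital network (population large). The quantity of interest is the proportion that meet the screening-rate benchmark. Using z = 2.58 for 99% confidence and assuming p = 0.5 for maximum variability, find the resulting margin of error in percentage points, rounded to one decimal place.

2.7

SE(p̂) = √[p(1−p)/n] = √[0.2500/2331] = 0.01036.
E = z × SE = 2.58 × 0.01036 = 0.02672, or 2.7 percentage points.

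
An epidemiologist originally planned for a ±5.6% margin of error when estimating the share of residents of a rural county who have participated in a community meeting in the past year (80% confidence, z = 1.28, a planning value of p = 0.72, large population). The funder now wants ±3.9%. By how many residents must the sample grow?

At ±5.6%: n = 1.28² × 0.2016 / 0.056² ≈ 105.33 → 106.
At ±3.9%: n = 1.28² × 0.2016 / 0.039² ≈ 217.16 → 218.
Additional respondents: 218 − 106 = 112.

112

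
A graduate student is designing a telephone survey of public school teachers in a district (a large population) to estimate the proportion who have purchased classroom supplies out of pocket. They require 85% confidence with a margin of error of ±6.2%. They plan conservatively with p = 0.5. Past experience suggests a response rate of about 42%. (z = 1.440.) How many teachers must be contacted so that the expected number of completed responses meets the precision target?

Completed interviews needed: n₀ = 1.440² × 0.2500 / 0.062² ≈ 134.86 → 135.
At a 42% response rate, contacts needed = 135 / 0.42 ≈ 321.43 → 322.

322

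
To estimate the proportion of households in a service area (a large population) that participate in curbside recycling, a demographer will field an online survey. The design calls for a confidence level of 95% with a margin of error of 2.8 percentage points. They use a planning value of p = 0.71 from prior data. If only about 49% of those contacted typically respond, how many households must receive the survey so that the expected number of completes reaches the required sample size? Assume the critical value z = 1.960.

2060

Completed interviews needed: n₀ = 1.960² × 0.2059 / 0.028² ≈ 1008.91 → 1009.
At a 49% response rate, contacts needed = 1009 / 0.49 ≈ 2059.18 → 2060.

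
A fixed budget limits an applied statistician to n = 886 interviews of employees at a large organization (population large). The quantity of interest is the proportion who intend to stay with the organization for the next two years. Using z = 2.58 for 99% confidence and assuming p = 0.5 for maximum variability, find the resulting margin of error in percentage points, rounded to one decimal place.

4.3

SE(p̂) = √[p(1−p)/n] = √[0.2500/886] = 0.01680.
E = z × SE = 2.58 × 0.01680 = 0.04334, or 4.3 percentage points.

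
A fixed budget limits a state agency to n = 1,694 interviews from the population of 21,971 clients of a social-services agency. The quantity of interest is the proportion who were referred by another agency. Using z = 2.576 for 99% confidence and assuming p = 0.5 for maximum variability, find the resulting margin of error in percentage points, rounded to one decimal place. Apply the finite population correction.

Finite-population factor: (N−n)/(N−1) = (21971−1694)/(21971−1) = 0.9229.
SE(p̂) = √[p(1−p)/n · (N−n)/(N−1)] = √[0.2500/1694 × 0.9229] = 0.01167.
E = z × SE = 2.576 × 0.01167 = 0.03006 ≈ 3.0 percentage points.

3.0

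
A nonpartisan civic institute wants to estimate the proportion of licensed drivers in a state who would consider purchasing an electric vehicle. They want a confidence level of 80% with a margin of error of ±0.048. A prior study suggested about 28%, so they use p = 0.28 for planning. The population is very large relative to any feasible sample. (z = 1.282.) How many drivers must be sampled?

With p = 0.28, p(1−p) = 0.2016.
n = z²·p(1−p)/E² = 1.282² × 0.2016 / 0.048² = 1.6435 × 0.2016 / 0.002304 ≈ 143.81.
Rounding up gives n = 144.

144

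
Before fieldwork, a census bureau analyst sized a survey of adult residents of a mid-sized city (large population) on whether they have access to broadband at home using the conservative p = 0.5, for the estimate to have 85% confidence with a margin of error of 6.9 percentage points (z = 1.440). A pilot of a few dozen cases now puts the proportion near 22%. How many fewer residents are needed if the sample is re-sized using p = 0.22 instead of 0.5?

34

Conservative (p = 0.5): n = 1.440² × 0.25 / 0.069² ≈ 108.88 → 109.
Using p = 0.22: p(1−p) = 0.1716, so n = 1.440² × 0.1716 / 0.069² ≈ 74.74 → 75.
Reduction: 109 − 75 = 34.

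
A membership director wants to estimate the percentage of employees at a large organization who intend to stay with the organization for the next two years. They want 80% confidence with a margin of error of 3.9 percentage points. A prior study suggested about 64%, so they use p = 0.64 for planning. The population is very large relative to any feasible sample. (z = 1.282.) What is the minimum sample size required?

With p = 0.64, p(1−p) = 0.2304.
n = z²·p(1−p)/E² = 1.282² × 0.2304 / 0.039² = 1.6435 × 0.2304 / 0.001521 ≈ 248.96.
Rounding up gives n = 249.

249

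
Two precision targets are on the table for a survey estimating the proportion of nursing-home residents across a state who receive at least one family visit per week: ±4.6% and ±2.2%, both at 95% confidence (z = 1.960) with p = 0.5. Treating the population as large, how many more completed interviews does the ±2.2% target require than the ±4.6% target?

1531

At ±4.6%: n = 1.960² × 0.2500 / 0.046² ≈ 453.88 → 454.
At ±2.2%: n = 1.960² × 0.2500 / 0.022² ≈ 1984.30 → 1985.
Additional respondents: 1985 − 454 = 1531.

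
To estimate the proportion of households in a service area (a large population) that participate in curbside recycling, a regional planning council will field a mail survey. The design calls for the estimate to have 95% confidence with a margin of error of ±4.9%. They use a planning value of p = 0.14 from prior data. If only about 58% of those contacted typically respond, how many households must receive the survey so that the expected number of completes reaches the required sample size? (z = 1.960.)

333

Completed interviews needed: n₀ = 1.960² × 0.1204 / 0.049² ≈ 192.64 → 193.
At a 58% response rate, contacts needed = 193 / 0.58 ≈ 332.76 → 333.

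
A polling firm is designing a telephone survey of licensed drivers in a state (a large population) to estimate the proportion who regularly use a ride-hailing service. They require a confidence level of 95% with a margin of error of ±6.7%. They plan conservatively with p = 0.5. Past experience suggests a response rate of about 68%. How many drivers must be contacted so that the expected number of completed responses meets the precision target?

For 95% confidence, z = 1.960.
Completed interviews needed: n₀ = 1.960² × 0.2500 / 0.067² ≈ 213.95 → 214.
At a 68% response rate, contacts needed = 214 / 0.68 ≈ 314.71 → 315.

315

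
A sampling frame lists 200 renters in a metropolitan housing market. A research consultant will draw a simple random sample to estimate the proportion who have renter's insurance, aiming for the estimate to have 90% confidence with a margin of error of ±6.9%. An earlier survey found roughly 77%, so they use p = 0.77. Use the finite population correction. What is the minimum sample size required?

For 90% confidence, z = 1.645.
Unadjusted: n₀ = 1.645² × 0.77 × 0.23 / 0.069² ≈ 100.66, so n₀ = 101.
Finite population correction with N = 200: n = n₀ / (1 + (n₀−1)/N) = 101 / (1 + 100/200) = 101 / 1.5000 ≈ 67.33.
Rounding up, n = 68.

68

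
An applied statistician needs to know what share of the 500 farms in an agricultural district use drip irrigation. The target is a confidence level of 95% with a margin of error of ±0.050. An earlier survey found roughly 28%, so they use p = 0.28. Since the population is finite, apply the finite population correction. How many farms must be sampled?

192

For 95% confidence, z = 1.960.
Unadjusted: n₀ = 1.960² × 0.28 × 0.72 / 0.050² ≈ 309.79, so n₀ = 310.
Finite population correction with N = 500: n = n₀ / (1 + (n₀−1)/N) = 310 / (1 + 309/500) = 310 / 1.6180 ≈ 191.59.
Rounding up, n = 192.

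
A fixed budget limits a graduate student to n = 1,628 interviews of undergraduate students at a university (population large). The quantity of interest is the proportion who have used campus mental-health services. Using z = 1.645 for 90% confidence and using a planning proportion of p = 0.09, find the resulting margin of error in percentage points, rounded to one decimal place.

1.2

SE(p̂) = √[p(1−p)/n] = √[0.0819/1628] = 0.00709.
E = z × SE = 1.645 × 0.00709 = 0.01167, or 1.2 percentage points.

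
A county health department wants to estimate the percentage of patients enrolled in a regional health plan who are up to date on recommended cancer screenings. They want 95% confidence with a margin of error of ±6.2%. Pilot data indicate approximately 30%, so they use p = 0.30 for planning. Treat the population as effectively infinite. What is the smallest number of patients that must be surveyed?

210

For 95% confidence, z = 1.960.
With p = 0.30, p(1−p) = 0.2100.
n = z²·p(1−p)/E² = 1.960² × 0.2100 / 0.062² = 3.8416 × 0.2100 / 0.003844 ≈ 209.87.
Rounding up gives n = 210.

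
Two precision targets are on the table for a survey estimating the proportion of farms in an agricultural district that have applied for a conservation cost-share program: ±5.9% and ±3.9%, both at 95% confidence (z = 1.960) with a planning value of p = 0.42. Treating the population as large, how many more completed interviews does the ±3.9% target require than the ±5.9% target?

At ±5.9%: n = 1.960² × 0.2436 / 0.059² ≈ 268.83 → 269.
At ±3.9%: n = 1.960² × 0.2436 / 0.039² ≈ 615.26 → 616.
Additional respondents: 616 − 269 = 347.

347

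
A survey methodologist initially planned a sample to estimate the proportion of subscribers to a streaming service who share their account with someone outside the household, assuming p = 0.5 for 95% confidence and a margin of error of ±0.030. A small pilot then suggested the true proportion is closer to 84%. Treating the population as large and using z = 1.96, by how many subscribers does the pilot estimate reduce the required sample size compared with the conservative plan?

494

Conservative (p = 0.5): n = 1.96² × 0.25 / 0.030² ≈ 1067.11 → 1068.
Using p = 0.84: p(1−p) = 0.1344, so n = 1.96² × 0.1344 / 0.030² ≈ 573.68 → 574.
Reduction: 1068 − 574 = 494.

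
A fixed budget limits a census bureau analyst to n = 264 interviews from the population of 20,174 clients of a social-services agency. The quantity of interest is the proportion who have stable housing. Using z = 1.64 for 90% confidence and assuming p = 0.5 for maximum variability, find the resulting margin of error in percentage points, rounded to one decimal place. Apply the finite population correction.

Finite-population factor: (N−n)/(N−1) = (20174−264)/(20174−1) = 0.9870.
SE(p̂) = √[p(1−p)/n · (N−n)/(N−1)] = √[0.2500/264 × 0.9870] = 0.03057.
E = z × SE = 1.64 × 0.03057 = 0.05014 ≈ 5.0 percentage points.

5.0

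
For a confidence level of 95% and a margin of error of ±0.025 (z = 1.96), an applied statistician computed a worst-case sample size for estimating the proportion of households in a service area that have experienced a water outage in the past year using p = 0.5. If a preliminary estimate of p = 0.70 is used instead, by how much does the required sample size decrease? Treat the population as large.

246

Conservative (p = 0.5): n = 1.96² × 0.25 / 0.025² ≈ 1536.64 → 1537.
Using p = 0.70: p(1−p) = 0.2100, so n = 1.96² × 0.2100 / 0.025² ≈ 1290.78 → 1291.
Reduction: 1537 − 1291 = 246.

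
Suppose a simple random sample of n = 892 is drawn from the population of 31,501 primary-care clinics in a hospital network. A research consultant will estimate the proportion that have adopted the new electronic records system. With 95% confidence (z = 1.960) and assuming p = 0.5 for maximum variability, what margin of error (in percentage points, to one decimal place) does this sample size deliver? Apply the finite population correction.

3.2

Finite-population factor: (N−n)/(N−1) = (31501−892)/(31501−1) = 0.9717.
SE(p̂) = √[p(1−p)/n · (N−n)/(N−1)] = √[0.2500/892 × 0.9717] = 0.01650.
E = z × SE = 1.960 × 0.01650 = 0.03235 ≈ 3.2 percentage points.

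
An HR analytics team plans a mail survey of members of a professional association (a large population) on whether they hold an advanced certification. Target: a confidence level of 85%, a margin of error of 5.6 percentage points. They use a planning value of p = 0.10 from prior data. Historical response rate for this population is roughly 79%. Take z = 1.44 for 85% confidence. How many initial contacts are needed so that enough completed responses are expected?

Completed interviews needed: n₀ = 1.44² × 0.0900 / 0.056² ≈ 59.51 → 60.
At a 79% response rate, contacts needed = 60 / 0.79 ≈ 75.95 → 76.

76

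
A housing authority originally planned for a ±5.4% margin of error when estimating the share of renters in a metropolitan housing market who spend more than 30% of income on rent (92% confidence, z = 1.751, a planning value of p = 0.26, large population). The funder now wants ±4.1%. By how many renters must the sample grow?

At ±5.4%: n = 1.751² × 0.1924 / 0.054² ≈ 202.30 → 203.
At ±4.1%: n = 1.751² × 0.1924 / 0.041² ≈ 350.92 → 351.
Additional respondents: 351 − 203 = 148.

148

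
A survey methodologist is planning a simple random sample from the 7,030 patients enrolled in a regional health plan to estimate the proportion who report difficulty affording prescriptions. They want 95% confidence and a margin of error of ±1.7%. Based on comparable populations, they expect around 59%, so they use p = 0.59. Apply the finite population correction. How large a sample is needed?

For 95% confidence, z = 1.960.
Unadjusted: n₀ = 1.960² × 0.59 × 0.41 / 0.017² ≈ 3215.51, so n₀ = 3216.
Finite population correction with N = 7,030: n = n₀ / (1 + (n₀−1)/N) = 3216 / (1 + 3215/7030) = 3216 / 1.4573 ≈ 2206.78.
Rounding up, n = 2207.

2207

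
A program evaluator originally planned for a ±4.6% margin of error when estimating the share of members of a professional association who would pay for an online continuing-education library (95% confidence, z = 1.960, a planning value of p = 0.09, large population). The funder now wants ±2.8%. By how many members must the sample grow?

253

At ±4.6%: n = 1.960² × 0.0819 / 0.046² ≈ 148.69 → 149.
At ±2.8%: n = 1.960² × 0.0819 / 0.028² ≈ 401.31 → 402.
Additional respondents: 402 − 149 = 253.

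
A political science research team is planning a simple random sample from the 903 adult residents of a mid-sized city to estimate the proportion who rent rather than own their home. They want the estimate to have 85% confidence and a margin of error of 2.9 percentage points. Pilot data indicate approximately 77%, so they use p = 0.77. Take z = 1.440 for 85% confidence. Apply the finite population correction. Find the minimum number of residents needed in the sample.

295

Unadjusted: n₀ = 1.440² × 0.77 × 0.23 / 0.029² ≈ 436.66, so n₀ = 437.
Finite population correction with N = 903: n = n₀ / (1 + (n₀−1)/N) = 437 / (1 + 436/903) = 437 / 1.4828 ≈ 294.71.
Rounding up, n = 295.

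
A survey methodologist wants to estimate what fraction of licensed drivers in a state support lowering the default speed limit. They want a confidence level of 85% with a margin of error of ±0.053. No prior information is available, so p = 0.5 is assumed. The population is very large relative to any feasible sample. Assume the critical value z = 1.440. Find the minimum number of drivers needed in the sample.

With p = 0.5, p(1−p) = 0.25.
n = z²·p(1−p)/E² = 1.440² × 0.2500 / 0.053² = 2.0736 × 0.2500 / 0.002809 ≈ 184.55.
Rounding up gives n = 185.

185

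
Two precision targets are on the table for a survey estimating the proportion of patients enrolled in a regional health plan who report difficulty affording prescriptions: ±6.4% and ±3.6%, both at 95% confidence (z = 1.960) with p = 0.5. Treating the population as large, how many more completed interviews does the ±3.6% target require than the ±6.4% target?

507

At ±6.4%: n = 1.960² × 0.2500 / 0.064² ≈ 234.47 → 235.
At ±3.6%: n = 1.960² × 0.2500 / 0.036² ≈ 741.05 → 742.
Additional respondents: 742 − 235 = 507.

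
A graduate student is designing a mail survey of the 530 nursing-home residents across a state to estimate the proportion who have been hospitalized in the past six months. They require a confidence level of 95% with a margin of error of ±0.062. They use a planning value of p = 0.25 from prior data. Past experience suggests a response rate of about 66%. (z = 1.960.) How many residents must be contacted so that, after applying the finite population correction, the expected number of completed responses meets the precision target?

Completed interviews needed (unadjusted): n₀ = 1.960² × 0.1875 / 0.062² ≈ 187.38 → 188.
FPC for N = 530: n = 188 / (1 + 187/530) = 188 / 1.3528 ≈ 138.97 → 139.
At a 66% response rate, contacts needed = 139 / 0.66 ≈ 210.61 → 211.

211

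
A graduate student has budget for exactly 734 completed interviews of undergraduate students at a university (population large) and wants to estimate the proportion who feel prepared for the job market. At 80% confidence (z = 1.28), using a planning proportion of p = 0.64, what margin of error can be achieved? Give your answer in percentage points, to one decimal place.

SE(p̂) = √[p(1−p)/n] = √[0.2304/734] = 0.01772.
E = z × SE = 1.28 × 0.01772 = 0.02268, or 2.3 percentage points.

2.3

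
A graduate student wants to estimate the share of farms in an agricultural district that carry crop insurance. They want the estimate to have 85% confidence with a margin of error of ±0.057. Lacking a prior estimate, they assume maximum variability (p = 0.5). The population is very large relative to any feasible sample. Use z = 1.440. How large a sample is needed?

160

With p = 0.5, p(1−p) = 0.25.
n = z²·p(1−p)/E² = 1.440² × 0.2500 / 0.057² = 2.0736 × 0.2500 / 0.003249 ≈ 159.56.
Rounding up gives n = 160.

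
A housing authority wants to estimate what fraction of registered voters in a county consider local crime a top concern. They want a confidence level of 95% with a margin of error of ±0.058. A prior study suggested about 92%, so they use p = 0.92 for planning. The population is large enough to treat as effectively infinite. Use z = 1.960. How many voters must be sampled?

85

With p = 0.92, p(1−p) = 0.0736.
n = z²·p(1−p)/E² = 1.960² × 0.0736 / 0.058² = 3.8416 × 0.0736 / 0.003364 ≈ 84.05.
Rounding up gives n = 85.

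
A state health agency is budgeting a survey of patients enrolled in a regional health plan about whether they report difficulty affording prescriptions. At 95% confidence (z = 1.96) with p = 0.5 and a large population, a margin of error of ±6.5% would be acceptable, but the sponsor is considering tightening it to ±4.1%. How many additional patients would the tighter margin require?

At ±6.5%: n = 1.96² × 0.2500 / 0.065² ≈ 227.31 → 228.
At ±4.1%: n = 1.96² × 0.2500 / 0.041² ≈ 571.33 → 572.
Additional respondents: 572 − 228 = 344.

344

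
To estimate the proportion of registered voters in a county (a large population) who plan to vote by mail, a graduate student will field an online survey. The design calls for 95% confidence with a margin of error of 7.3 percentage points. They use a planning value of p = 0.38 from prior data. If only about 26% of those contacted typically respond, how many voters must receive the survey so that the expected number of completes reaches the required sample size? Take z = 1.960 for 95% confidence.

Completed interviews needed: n₀ = 1.960² × 0.2356 / 0.073² ≈ 169.84 → 170.
At a 26% response rate, contacts needed = 170 / 0.26 ≈ 653.85 → 654.

654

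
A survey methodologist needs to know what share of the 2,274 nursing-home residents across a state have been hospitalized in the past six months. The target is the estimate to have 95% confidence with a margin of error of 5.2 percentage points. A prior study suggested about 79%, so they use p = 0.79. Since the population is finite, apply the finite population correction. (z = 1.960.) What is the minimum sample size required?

Unadjusted: n₀ = 1.960² × 0.79 × 0.21 / 0.052² ≈ 235.70, so n₀ = 236.
Finite population correction with N = 2,274: n = n₀ / (1 + (n₀−1)/N) = 236 / (1 + 235/2274) = 236 / 1.1033 ≈ 213.90.
Rounding up, n = 214.

214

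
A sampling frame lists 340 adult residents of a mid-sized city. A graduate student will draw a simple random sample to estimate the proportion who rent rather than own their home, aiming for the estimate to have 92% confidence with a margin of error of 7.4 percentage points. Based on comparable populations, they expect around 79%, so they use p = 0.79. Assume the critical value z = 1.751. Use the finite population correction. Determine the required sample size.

74

Unadjusted: n₀ = 1.751² × 0.79 × 0.21 / 0.074² ≈ 92.89, so n₀ = 93.
Finite population correction with N = 340: n = n₀ / (1 + (n₀−1)/N) = 93 / (1 + 92/340) = 93 / 1.2706 ≈ 73.19.
Rounding up, n = 74.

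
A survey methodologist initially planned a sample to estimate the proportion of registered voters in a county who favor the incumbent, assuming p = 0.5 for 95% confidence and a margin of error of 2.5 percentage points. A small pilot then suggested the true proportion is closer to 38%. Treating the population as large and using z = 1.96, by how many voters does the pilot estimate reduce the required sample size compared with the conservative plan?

Conservative (p = 0.5): n = 1.96² × 0.25 / 0.025² ≈ 1536.64 → 1537.
Using p = 0.38: p(1−p) = 0.2356, so n = 1.96² × 0.2356 / 0.025² ≈ 1448.13 → 1449.
Reduction: 1537 − 1449 = 88.

88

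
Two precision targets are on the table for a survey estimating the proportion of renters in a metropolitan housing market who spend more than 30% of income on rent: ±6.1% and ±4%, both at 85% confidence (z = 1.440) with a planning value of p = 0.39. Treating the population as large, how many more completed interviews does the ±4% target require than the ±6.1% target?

176

At ±6.1%: n = 1.440² × 0.2379 / 0.061² ≈ 132.57 → 133.
At ±4%: n = 1.440² × 0.2379 / 0.040² ≈ 308.32 → 309.
Additional respondents: 309 − 133 = 176.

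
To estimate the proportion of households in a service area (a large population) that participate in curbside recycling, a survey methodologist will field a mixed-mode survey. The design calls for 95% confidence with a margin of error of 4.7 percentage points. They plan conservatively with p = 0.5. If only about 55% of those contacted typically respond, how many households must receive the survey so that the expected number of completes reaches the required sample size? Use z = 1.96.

Completed interviews needed: n₀ = 1.96² × 0.2500 / 0.047² ≈ 434.77 → 435.
At a 55% response rate, contacts needed = 435 / 0.55 ≈ 790.91 → 791.

791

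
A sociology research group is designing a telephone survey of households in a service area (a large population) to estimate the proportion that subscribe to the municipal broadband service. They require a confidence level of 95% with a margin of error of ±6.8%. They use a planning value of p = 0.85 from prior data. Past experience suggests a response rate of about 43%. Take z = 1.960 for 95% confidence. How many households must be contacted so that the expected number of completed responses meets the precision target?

247

Completed interviews needed: n₀ = 1.960² × 0.1275 / 0.068² ≈ 105.93 → 106.
At a 43% response rate, contacts needed = 106 / 0.43 ≈ 246.51 → 247.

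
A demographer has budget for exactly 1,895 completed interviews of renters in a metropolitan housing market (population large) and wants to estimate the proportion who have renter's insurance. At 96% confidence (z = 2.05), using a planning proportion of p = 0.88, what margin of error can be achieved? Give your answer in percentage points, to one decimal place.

1.5

SE(p̂) = √[p(1−p)/n] = √[0.1056/1895] = 0.00746.
E = z × SE = 2.05 × 0.00746 = 0.01530, or 1.5 percentage points.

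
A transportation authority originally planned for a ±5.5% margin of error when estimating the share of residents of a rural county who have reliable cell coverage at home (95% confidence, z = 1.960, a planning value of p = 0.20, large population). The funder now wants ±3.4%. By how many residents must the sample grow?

At ±5.5%: n = 1.960² × 0.1600 / 0.055² ≈ 203.19 → 204.
At ±3.4%: n = 1.960² × 0.1600 / 0.034² ≈ 531.71 → 532.
Additional respondents: 532 − 204 = 328.

328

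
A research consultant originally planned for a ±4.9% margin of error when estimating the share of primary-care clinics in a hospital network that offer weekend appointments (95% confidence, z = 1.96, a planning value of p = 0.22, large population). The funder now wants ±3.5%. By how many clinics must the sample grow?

At ±4.9%: n = 1.96² × 0.1716 / 0.049² ≈ 274.56 → 275.
At ±3.5%: n = 1.96² × 0.1716 / 0.035² ≈ 538.14 → 539.
Additional respondents: 539 − 275 = 264.

264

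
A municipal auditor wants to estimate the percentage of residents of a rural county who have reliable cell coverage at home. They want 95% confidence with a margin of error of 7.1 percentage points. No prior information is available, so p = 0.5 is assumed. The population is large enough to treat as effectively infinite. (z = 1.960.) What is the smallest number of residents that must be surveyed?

191

With p = 0.5, p(1−p) = 0.25.
n = z²·p(1−p)/E² = 1.960² × 0.2500 / 0.071² = 3.8416 × 0.2500 / 0.005041 ≈ 190.52.
Rounding up gives n = 191.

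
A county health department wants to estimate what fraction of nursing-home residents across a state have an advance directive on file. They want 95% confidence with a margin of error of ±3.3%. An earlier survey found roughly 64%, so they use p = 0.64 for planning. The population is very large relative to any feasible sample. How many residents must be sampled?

For 95% confidence, z = 1.960.
With p = 0.64, p(1−p) = 0.2304.
n = z²·p(1−p)/E² = 1.960² × 0.2304 / 0.033² = 3.8416 × 0.2304 / 0.001089 ≈ 812.77.
Rounding up gives n = 813.

813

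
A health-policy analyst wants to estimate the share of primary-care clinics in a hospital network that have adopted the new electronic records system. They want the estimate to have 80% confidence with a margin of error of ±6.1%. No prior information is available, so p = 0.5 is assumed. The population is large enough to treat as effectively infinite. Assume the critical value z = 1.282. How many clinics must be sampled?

With p = 0.5, p(1−p) = 0.25.
n = z²·p(1−p)/E² = 1.282² × 0.2500 / 0.061² = 1.6435 × 0.2500 / 0.003721 ≈ 110.42.
Rounding up gives n = 111.

111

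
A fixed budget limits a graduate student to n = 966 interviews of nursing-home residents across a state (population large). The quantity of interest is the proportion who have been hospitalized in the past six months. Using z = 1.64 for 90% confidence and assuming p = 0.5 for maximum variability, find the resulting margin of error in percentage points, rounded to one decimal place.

2.6

SE(p̂) = √[p(1−p)/n] = √[0.2500/966] = 0.01609.
E = z × SE = 1.64 × 0.01609 = 0.02638, or 2.6 percentage points.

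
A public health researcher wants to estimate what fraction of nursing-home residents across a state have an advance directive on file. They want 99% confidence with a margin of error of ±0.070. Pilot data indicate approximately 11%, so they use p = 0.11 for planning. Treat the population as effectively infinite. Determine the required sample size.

133

For 99% confidence, z = 2.576.
With p = 0.11, p(1−p) = 0.0979.
n = z²·p(1−p)/E² = 2.576² × 0.0979 / 0.070² = 6.6358 × 0.0979 / 0.004900 ≈ 132.58.
Rounding up gives n = 133.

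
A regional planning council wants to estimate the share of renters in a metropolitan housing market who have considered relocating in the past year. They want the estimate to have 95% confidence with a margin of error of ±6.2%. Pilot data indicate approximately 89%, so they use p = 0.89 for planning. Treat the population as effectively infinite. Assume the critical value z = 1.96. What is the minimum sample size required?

With p = 0.89, p(1−p) = 0.0979.
n = z²·p(1−p)/E² = 1.96² × 0.0979 / 0.062² = 3.8416 × 0.0979 / 0.003844 ≈ 97.84.
Rounding up gives n = 98.

98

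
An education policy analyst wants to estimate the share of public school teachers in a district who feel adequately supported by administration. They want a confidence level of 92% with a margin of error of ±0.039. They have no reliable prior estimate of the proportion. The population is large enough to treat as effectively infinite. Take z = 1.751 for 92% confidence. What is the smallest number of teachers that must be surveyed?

504

With no prior estimate, use p = 0.5, giving p(1−p) = 0.25.
n = z²·p(1−p)/E² = 1.751² × 0.2500 / 0.039² = 3.0660 × 0.2500 / 0.001521 ≈ 503.94.
Rounding up gives n = 504.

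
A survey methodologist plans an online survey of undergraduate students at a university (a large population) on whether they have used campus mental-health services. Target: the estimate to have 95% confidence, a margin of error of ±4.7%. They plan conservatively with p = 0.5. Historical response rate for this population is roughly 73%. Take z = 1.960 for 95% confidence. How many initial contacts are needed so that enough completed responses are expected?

596

Completed interviews needed: n₀ = 1.960² × 0.2500 / 0.047² ≈ 434.77 → 435.
At a 73% response rate, contacts needed = 435 / 0.73 ≈ 595.89 → 596.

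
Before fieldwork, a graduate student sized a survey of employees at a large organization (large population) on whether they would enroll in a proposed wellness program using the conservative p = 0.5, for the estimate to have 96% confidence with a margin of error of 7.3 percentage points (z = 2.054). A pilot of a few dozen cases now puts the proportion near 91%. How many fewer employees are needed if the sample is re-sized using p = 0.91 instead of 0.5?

Conservative (p = 0.5): n = 2.054² × 0.25 / 0.073² ≈ 197.92 → 198.
Using p = 0.91: p(1−p) = 0.0819, so n = 2.054² × 0.0819 / 0.073² ≈ 64.84 → 65.
Reduction: 198 − 65 = 133.

133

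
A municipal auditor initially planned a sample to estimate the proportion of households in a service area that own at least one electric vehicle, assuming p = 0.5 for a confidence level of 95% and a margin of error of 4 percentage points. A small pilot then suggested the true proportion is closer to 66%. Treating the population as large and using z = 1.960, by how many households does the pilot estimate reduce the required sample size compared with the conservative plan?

Conservative (p = 0.5): n = 1.960² × 0.25 / 0.040² ≈ 600.25 → 601.
Using p = 0.66: p(1−p) = 0.2244, so n = 1.960² × 0.2244 / 0.040² ≈ 538.78 → 539.
Reduction: 601 − 539 = 62.

62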